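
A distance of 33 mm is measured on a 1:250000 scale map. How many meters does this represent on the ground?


ground = 33 mm * 250000 / 1000 = 8250.0 m

8250.0 m


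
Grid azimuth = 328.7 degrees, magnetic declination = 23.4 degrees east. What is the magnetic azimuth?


magnetic azimuth = grid azimuth - declination (east +ve)
mag_az = 328.7 - 23.4 = 305.3 degrees

305.3 degrees


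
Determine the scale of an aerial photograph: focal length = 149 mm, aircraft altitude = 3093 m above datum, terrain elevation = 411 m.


scale = f / (H - h) = 149 mm / 2682 m = 149 / 2682000 = 1:18000

1:18000


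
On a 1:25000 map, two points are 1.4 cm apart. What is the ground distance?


ground = 1.4 cm * 25000 / 100 = 350.0 m

350.0 m


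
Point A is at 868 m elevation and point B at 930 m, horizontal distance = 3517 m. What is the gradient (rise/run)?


gradient = (930 - 868) / 3517 = 62 / 3517 = 0.0176

0.0176


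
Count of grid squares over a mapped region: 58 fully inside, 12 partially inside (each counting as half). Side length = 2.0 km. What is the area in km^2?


effective squares = 58 + 12 * 0.5 = 64.0
area = 64.0 * 4.0 = 256.0 km^2

256.0 km^2


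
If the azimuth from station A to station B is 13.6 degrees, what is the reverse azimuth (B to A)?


back azimuth = (13.6 + 180) mod 360 = 193.6 degrees

193.6 degrees


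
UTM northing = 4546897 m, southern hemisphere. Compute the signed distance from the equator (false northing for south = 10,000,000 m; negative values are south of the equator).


For southern: actual = 4546897 - 10000000 = -5453103 m

-5453103 m


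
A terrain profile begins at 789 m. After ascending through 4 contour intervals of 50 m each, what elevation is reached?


elevation = 789 + 4 * 50 = 989 m

989 m


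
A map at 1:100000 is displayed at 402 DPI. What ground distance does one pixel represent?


pixel_cm = 2.54 / 402 ≈ 0.006318 cm
ground = pixel_cm * 100000 / 100 = 2.54 * 100000 / (402 * 100) = 254000 / 40200 ≈ 6.32 m

6.32 m


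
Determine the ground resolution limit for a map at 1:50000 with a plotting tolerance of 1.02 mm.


ground = 1.02 mm * 50000 / 1000 = 51.0 m

51.0 m


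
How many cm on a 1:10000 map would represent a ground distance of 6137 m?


map_cm = 6137 * 100 / 10000 = 61.37 cm

61.37 cm


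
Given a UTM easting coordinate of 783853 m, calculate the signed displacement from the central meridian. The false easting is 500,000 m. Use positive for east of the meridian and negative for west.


displacement = 783853 - 500000 = 283853 m

283853 m


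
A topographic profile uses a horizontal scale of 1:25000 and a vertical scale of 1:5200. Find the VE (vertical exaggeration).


VE = horizontal_scale / vertical_scale = 25000 / 5200 ≈ 4.8

4.8x


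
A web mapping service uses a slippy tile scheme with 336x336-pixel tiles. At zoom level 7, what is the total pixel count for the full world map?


tiles per axis = 2^7 = 128
total tiles = 128^2 = 16384
pixels per axis = 128 * 336 = 43008
total pixels = 43008^2 = 1849688064

1849688064 pixels


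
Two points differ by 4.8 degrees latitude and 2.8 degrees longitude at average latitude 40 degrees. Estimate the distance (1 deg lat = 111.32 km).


dlat_km = 4.8 * 111.32 = 534.336
dlon_km = 2.8 * 111.32 * cos(40) ≈ 238.773
dist = sqrt(534.336^2 + 238.773^2) ≈ 585.3 km

585.3 km


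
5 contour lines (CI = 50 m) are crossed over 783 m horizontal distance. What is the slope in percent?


elevation change = 5 * 50 = 250 m
slope = 250 / 783 * 100 = 31.9%

31.9%


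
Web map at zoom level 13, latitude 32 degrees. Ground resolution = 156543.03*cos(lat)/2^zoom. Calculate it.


res = 156543.03 * cos(32) / 2^13 = 156543.03 * 0.8480481 / 8192 = 16.21 m/pixel

16.21 m/pixel


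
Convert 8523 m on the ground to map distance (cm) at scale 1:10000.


map_cm = 8523 * 100 / 10000 = 85.23 cm

85.23 cm


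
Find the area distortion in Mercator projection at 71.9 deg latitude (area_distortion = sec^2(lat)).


area_distortion = 1/cos^2(71.9) = 10.361

10.361


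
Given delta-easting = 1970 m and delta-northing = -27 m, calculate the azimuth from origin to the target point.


az = atan2(1970, -27) = 90.8 deg
adjusted to 0-360: 90.8 degrees

90.8 degrees


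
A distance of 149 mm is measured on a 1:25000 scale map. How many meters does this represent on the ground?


ground = 149 mm * 25000 / 1000 = 3725.0 m

3725.0 m


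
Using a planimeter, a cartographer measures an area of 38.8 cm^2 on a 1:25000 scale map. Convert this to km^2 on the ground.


ground_area = 38.8 * (25000/100)^2 = 2425000.0 m^2 = 2.425 km^2

2.425 km^2


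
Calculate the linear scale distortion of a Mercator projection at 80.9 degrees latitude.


SF = 1 / cos(80.9) = 1 / 0.158158 = 6.323

6.323


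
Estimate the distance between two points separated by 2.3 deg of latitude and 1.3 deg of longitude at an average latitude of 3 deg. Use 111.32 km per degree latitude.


dlat_km = 2.3 * 111.32 = 256.036
dlon_km = 1.3 * 111.32 * cos(3) ≈ 144.518
dist = sqrt(256.036^2 + 144.518^2) ≈ 294.0 km

294.0 km


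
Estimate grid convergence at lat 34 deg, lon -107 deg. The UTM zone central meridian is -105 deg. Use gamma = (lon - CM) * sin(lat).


gamma = (-107 - -105) * sin(34) = -2 * 0.559193 = -1.118 degrees

-1.118 degrees


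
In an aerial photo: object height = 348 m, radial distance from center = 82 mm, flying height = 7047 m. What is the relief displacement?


d = h * r / H = 348 * 82 / 7047 = 4.05 mm

4.05 mm


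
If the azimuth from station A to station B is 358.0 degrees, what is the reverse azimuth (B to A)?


back azimuth = (358.0 + 180) mod 360 = 178.0 degrees

178.0 degrees


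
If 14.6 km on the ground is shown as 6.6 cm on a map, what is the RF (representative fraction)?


ground = 14.6 km = 1460000 cm; RF denominator = ground / map = 1460000 / 6.6 ≈ 221212; RF = 1:221212

1:221212


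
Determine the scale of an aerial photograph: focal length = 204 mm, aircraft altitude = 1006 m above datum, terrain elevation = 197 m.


scale = f / (H - h) = 204 mm / 809 m = 204 / 809000 = 1:3966

1:3966


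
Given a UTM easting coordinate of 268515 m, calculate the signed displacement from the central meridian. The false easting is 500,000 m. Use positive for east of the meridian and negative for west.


displacement = 268515 - 500000 = -231485 m

-231485 m


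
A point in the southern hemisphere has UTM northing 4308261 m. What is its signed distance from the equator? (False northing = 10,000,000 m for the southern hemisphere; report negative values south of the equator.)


For southern: actual = 4308261 - 10000000 = -5691739 m

-5691739 m


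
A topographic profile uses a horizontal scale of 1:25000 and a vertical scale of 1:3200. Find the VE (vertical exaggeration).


VE = horizontal_scale / vertical_scale = 25000 / 3200 = 7.8125 ≈ 7.8

7.8x


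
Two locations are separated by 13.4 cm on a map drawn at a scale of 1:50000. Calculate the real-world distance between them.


ground = 13.4 cm * 50000 / 100 = 6700.0 m = 6.7 km

6.7 km


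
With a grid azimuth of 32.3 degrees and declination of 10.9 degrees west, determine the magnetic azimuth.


magnetic azimuth = grid azimuth - declination (east +ve)
mag_az = 32.3 - -10.9 = 43.2 degrees

43.2 degrees


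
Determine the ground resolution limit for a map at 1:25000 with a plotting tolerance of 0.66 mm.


ground = 0.66 mm * 25000 / 1000 = 16.5 m

16.5 m


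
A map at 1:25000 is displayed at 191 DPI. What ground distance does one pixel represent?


pixel_cm = 2.54 / 191 ≈ 0.013298 cm
ground = pixel_cm * 25000 / 100 = 2.54 * 25000 / (191 * 100) = 63500 / 19100 ≈ 3.32 m

3.32 m


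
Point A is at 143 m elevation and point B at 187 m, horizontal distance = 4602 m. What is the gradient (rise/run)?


gradient = (187 - 143) / 4602 = 44 / 4602 = 0.0096

0.0096


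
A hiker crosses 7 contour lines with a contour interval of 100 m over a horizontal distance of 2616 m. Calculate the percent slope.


elevation change = 7 * 100 = 700 m
slope = 700 / 2616 * 100 = 26.8%

26.8%


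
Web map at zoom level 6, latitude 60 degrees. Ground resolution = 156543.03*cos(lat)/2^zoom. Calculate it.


res = 156543.03 * cos(60) / 2^6 = 156543.03 * 0.5 / 64 = 1222.99 m/pixel

1222.99 m/pixel


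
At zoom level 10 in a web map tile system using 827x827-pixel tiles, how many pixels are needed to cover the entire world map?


tiles per axis = 2^10 = 1024
total tiles = 1024^2 = 1048576
pixels per axis = 1024 * 827 = 846848
total pixels = 846848^2 = 717151535104

717151535104 pixels


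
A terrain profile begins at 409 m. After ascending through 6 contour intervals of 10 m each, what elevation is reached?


elevation = 409 + 6 * 10 = 469 m

469 m


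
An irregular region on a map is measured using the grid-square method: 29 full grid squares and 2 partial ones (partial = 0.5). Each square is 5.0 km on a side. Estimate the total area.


effective squares = 29 + 2 * 0.5 = 30.0
area = 30.0 * 25.0 = 750.0 km^2

750.0 km^2


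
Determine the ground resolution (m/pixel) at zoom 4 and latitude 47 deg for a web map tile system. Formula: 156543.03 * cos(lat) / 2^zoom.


res = 156543.03 * cos(47) / 2^4 = 156543.03 * 0.68199836 / 16 = 6672.63 m/pixel

6672.63 m/pixel


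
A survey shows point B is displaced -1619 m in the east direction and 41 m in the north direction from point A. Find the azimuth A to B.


az = atan2(-1619, 41) = -88.5 deg
adjusted to 0-360: 271.5 degrees

271.5 degrees


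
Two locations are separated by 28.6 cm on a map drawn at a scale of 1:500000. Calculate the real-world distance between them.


ground = 28.6 cm * 500000 / 100 = 143000.0 m = 143.0 km

143.0 km


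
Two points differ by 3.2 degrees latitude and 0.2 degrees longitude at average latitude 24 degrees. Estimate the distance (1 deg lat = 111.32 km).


dlat_km = 3.2 * 111.32 = 356.224
dlon_km = 0.2 * 111.32 * cos(24) ≈ 20.339
dist = sqrt(356.224^2 + 20.339^2) ≈ 356.8 km

356.8 km


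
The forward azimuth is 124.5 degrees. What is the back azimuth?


back azimuth = (124.5 + 180) mod 360 = 304.5 degrees

304.5 degrees


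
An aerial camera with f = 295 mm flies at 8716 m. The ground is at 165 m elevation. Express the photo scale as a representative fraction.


scale = f / (H - h) = 295 mm / 8551 m = 295 / 8551000 = 1:28986

1:28986


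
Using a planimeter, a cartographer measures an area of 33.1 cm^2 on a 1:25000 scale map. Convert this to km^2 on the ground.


ground_area = 33.1 * (25000/100)^2 = 2068750.0 m^2 = 2.06875 km^2 ≈ 2.069 km^2

2.069 km^2


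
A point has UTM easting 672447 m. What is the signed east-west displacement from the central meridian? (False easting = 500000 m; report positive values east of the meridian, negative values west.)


displacement = 672447 - 500000 = 172447 m

172447 m


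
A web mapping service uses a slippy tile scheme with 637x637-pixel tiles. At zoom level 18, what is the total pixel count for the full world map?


tiles per axis = 2^18 = 262144
total tiles = 262144^2 = 68719476736
pixels per axis = 262144 * 637 = 166985728
total pixels = 166985728^2 = 27884233355689984

27884233355689984 pixels


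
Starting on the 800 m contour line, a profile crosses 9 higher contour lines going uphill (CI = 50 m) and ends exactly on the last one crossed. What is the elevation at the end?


elevation = 800 + 9 * 50 = 1250 m

1250 m


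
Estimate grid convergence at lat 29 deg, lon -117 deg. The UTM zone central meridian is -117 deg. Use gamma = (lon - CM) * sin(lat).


gamma = (-117 - -117) * sin(29) = 0 * 0.48481 = 0.0 degrees

0.0 degrees


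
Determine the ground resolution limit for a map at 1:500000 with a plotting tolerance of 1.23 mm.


ground = 1.23 mm * 500000 / 1000 = 615.0 m

615.0 m


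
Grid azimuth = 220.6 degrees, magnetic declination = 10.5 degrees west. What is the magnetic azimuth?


magnetic azimuth = grid azimuth - declination (east +ve)
mag_az = 220.6 - -10.5 = 231.1 degrees

231.1 degrees


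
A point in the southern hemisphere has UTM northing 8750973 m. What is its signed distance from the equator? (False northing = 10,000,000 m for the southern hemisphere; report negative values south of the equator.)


For southern: actual = 8750973 - 10000000 = -1249027 m

-1249027 m


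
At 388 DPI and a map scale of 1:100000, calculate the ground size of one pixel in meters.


pixel_cm = 2.54 / 388 ≈ 0.006546 cm
ground = pixel_cm * 100000 / 100 = 2.54 * 100000 / (388 * 100) = 254000 / 38800 ≈ 6.55 m

6.55 m


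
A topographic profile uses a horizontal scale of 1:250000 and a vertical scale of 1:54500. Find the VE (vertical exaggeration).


VE = horizontal_scale / vertical_scale = 250000 / 54500 ≈ 4.6

4.6x


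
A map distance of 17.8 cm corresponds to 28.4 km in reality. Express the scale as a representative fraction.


ground = 28.4 km = 2840000 cm; RF denominator = ground / map = 2840000 / 17.8 ≈ 159551; RF = 1:159551

1:159551


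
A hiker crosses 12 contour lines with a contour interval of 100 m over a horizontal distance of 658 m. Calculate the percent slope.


elevation change = 12 * 100 = 1200 m
slope = 1200 / 658 * 100 = 182.4%

182.4%


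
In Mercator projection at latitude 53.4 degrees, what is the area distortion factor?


area_distortion = 1/cos^2(53.4) = 2.813

2.813


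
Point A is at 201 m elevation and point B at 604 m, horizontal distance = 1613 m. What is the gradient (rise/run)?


gradient = (604 - 201) / 1613 = 403 / 1613 = 0.2498

0.2498


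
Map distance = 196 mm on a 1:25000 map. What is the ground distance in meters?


ground = 196 mm * 25000 / 1000 = 4900.0 m

4900.0 m


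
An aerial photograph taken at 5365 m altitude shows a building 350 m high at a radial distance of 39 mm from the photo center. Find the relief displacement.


d = h * r / H = 350 * 39 / 5365 = 2.54 mm

2.54 mm


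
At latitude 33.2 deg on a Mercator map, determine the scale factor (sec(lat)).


SF = 1 / cos(33.2) = 1 / 0.836764 = 1.195

1.195


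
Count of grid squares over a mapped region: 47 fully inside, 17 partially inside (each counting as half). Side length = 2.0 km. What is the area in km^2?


effective squares = 47 + 17 * 0.5 = 55.5
area = 55.5 * 4.0 = 222.0 km^2

222.0 km^2


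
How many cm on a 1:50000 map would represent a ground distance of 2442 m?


map_cm = 2442 * 100 / 50000 = 4.884 cm ≈ 4.88 cm

4.88 cm


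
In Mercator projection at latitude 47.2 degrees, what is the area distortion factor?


area_distortion = 1/cos^2(47.2) = 2.166

2.166


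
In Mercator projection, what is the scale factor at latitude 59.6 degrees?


SF = 1 / cos(59.6) = 1 / 0.506034 = 1.976

1.976


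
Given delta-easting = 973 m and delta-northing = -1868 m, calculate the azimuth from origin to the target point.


az = atan2(973, -1868) = 152.5 deg
adjusted to 0-360: 152.5 degrees

152.5 degrees


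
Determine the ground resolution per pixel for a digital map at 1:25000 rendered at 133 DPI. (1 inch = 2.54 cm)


pixel_cm = 2.54 / 133 ≈ 0.019098 cm
ground = pixel_cm * 25000 / 100 = 2.54 * 25000 / (133 * 100) = 63500 / 13300 ≈ 4.77 m

4.77 m


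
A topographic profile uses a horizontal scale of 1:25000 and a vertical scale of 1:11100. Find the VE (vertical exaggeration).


VE = horizontal_scale / vertical_scale = 25000 / 11100 ≈ 2.3

2.3x


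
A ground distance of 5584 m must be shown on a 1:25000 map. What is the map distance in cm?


map_cm = 5584 * 100 / 25000 = 22.336 cm ≈ 22.34 cm

22.34 cm


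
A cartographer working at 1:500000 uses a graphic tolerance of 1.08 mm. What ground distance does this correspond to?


ground = 1.08 mm * 500000 / 1000 = 540.0 m

540.0 m


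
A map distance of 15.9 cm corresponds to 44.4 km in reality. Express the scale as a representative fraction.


ground = 44.4 km = 4440000 cm; RF denominator = ground / map = 4440000 / 15.9 ≈ 279245; RF = 1:279245

1:279245


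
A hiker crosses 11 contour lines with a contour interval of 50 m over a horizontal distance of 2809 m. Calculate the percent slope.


elevation change = 11 * 50 = 550 m
slope = 550 / 2809 * 100 = 19.6%

19.6%


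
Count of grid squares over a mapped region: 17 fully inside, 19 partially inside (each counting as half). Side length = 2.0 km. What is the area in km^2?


effective squares = 17 + 19 * 0.5 = 26.5
area = 26.5 * 4.0 = 106.0 km^2

106.0 km^2


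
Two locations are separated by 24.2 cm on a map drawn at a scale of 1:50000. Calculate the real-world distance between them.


ground = 24.2 cm * 50000 / 100 = 12100.0 m = 12.1 km

12.1 km


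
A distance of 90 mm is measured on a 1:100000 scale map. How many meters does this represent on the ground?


ground = 90 mm * 100000 / 1000 = 9000.0 m

9000.0 m


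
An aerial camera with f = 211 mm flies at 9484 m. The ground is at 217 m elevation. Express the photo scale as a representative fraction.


scale = f / (H - h) = 211 mm / 9267 m = 211 / 9267000 = 1:43919

1:43919


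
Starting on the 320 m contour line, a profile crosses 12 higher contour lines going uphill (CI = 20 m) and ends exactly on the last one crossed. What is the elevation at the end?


elevation = 320 + 12 * 20 = 560 m

560 m


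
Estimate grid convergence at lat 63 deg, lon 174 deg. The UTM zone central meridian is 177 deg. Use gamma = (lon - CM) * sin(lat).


gamma = (174 - 177) * sin(63) = -3 * 0.891007 = -2.673 degrees

-2.673 degrees


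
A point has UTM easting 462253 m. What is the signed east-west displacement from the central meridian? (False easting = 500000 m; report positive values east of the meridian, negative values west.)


displacement = 462253 - 500000 = -37747 m

-37747 m


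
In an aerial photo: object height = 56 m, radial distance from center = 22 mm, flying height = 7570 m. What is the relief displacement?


d = h * r / H = 56 * 22 / 7570 = 0.16 mm

0.16 mm


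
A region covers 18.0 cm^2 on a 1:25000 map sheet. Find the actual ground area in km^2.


ground_area = 18.0 * (25000/100)^2 = 1125000.0 m^2 = 1.125 km^2

1.125 km^2


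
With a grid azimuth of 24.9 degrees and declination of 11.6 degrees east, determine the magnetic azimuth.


magnetic azimuth = grid azimuth - declination (east +ve)
mag_az = 24.9 - 11.6 = 13.3 degrees

13.3 degrees


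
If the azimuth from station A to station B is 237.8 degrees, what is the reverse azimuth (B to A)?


back azimuth = (237.8 + 180) mod 360 = 57.8 degrees

57.8 degrees


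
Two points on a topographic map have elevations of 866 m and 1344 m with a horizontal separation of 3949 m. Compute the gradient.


gradient = (1344 - 866) / 3949 = 478 / 3949 = 0.121

0.121


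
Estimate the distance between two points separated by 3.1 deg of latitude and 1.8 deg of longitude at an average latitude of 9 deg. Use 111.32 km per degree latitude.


dlat_km = 3.1 * 111.32 = 345.092
dlon_km = 1.8 * 111.32 * cos(9) ≈ 197.909
dist = sqrt(345.092^2 + 197.909^2) ≈ 397.8 km

397.8 km


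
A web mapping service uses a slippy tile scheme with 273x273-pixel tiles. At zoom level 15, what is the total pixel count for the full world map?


tiles per axis = 2^15 = 32768
total tiles = 32768^2 = 1073741824
pixels per axis = 32768 * 273 = 8945664
total pixels = 8945664^2 = 80024904400896

80024904400896 pixels


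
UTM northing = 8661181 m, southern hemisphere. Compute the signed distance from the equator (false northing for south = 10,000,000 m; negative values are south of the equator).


For southern: actual = 8661181 - 10000000 = -1338819 m

-1338819 m


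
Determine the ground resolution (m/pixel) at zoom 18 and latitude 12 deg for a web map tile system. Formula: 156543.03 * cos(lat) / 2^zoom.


res = 156543.03 * cos(12) / 2^18 = 156543.03 * 0.9781476 / 262144 = 0.58 m/pixel

0.58 m/pixel


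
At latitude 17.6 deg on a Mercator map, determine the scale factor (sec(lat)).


SF = 1 / cos(17.6) = 1 / 0.953191 = 1.049

1.049


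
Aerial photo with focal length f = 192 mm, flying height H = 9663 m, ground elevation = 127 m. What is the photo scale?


scale = f / (H - h) = 192 mm / 9536 m = 192 / 9536000 = 1:49667

1:49667


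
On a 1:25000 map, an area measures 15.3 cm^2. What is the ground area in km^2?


ground_area = 15.3 * (25000/100)^2 = 956250.0 m^2 = 0.95625 km^2 ≈ 0.956 km^2

0.956 km^2


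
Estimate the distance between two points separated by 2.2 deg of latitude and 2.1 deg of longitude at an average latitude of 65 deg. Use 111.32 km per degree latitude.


dlat_km = 2.2 * 111.32 = 244.904
dlon_km = 2.1 * 111.32 * cos(65) ≈ 98.796
dist = sqrt(244.904^2 + 98.796^2) ≈ 264.1 km

264.1 km


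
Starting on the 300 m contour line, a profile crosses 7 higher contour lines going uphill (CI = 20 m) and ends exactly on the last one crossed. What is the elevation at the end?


elevation = 300 + 7 * 20 = 440 m

440 m


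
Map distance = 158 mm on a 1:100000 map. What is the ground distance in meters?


ground = 158 mm * 100000 / 1000 = 15800.0 m

15800.0 m


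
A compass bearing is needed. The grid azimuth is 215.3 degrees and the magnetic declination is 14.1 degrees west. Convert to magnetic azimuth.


magnetic azimuth = grid azimuth - declination (east +ve)
mag_az = 215.3 - -14.1 = 229.4 degrees

229.4 degrees


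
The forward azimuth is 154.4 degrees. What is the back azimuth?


back azimuth = (154.4 + 180) mod 360 = 334.4 degrees

334.4 degrees


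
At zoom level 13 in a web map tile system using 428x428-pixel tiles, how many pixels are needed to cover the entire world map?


tiles per axis = 2^13 = 8192
total tiles = 8192^2 = 67108864
pixels per axis = 8192 * 428 = 3506176
total pixels = 3506176^2 = 12293270142976

12293270142976 pixels


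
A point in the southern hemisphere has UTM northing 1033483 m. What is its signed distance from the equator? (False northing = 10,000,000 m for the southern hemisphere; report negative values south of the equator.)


For southern: actual = 1033483 - 10000000 = -8966517 m

-8966517 m


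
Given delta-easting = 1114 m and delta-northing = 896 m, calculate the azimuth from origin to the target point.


az = atan2(1114, 896) = 51.2 deg
adjusted to 0-360: 51.2 degrees

51.2 degrees


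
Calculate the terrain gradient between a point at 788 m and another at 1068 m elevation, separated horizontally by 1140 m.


gradient = (1068 - 788) / 1140 = 280 / 1140 = 0.2456

0.2456


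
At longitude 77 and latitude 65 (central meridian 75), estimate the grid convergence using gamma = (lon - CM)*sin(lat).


gamma = (77 - 75) * sin(65) = 2 * 0.906308 = 1.813 degrees

1.813 degrees


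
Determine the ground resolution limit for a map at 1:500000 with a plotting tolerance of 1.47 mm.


ground = 1.47 mm * 500000 / 1000 = 735.0 m

735.0 m


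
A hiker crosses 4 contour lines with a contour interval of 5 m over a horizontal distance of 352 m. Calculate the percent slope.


elevation change = 4 * 5 = 20 m
slope = 20 / 352 * 100 = 5.7%

5.7%


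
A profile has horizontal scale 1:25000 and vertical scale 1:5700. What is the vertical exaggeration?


VE = horizontal_scale / vertical_scale = 25000 / 5700 ≈ 4.4

4.4x


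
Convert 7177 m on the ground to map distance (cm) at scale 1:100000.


map_cm = 7177 * 100 / 100000 = 7.177 cm ≈ 7.18 cm

7.18 cm


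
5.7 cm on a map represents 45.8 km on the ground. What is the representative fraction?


ground = 45.8 km = 4580000 cm; RF denominator = ground / map = 4580000 / 5.7 ≈ 803509; RF = 1:803509

1:803509


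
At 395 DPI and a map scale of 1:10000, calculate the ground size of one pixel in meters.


pixel_cm = 2.54 / 395 ≈ 0.00643 cm
ground = pixel_cm * 10000 / 100 = 2.54 * 10000 / (395 * 100) = 25400 / 39500 ≈ 0.64 m

0.64 m


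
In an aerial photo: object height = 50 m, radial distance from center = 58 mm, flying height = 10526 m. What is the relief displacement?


d = h * r / H = 50 * 58 / 10526 = 0.28 mm

0.28 mm


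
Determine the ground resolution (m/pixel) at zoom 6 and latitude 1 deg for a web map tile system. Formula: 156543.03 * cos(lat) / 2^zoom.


res = 156543.03 * cos(1) / 2^6 = 156543.03 * 0.9998477 / 64 = 2445.61 m/pixel

2445.61 m/pixel


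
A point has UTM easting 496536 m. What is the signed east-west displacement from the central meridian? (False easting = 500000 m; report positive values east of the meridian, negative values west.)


displacement = 496536 - 500000 = -3464 m

-3464 m


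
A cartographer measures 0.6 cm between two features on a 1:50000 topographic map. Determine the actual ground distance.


ground = 0.6 cm * 50000 / 100 = 300.0 m

300.0 m


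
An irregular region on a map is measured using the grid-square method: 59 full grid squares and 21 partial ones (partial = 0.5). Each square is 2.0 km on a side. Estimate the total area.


effective squares = 59 + 21 * 0.5 = 69.5
area = 69.5 * 4.0 = 278.0 km^2

278.0 km^2


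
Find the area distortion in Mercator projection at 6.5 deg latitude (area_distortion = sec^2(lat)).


area_distortion = 1/cos^2(6.5) = 1.013

1.013


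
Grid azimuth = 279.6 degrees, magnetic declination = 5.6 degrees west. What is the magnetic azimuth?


magnetic azimuth = grid azimuth - declination (east +ve)
mag_az = 279.6 - -5.6 = 285.2 degrees

285.2 degrees


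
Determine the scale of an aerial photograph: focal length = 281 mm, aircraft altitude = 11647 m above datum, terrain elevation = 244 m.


scale = f / (H - h) = 281 mm / 11403 m = 281 / 11403000 = 1:40580

1:40580


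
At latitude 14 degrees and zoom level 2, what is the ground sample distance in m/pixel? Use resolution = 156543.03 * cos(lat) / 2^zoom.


res = 156543.03 * cos(14) / 2^2 = 156543.03 * 0.97029573 / 4 = 37973.26 m/pixel

37973.26 m/pixel


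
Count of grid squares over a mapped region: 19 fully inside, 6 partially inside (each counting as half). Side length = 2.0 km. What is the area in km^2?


effective squares = 19 + 6 * 0.5 = 22.0
area = 22.0 * 4.0 = 88.0 km^2

88.0 km^2


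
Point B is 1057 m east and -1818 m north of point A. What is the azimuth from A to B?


az = atan2(1057, -1818) = 149.8 deg
adjusted to 0-360: 149.8 degrees

149.8 degrees


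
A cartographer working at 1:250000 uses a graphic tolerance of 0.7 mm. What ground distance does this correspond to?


ground = 0.7 mm * 250000 / 1000 = 175.0 m

175.0 m


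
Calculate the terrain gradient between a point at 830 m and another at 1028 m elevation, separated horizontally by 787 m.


gradient = (1028 - 830) / 787 = 198 / 787 = 0.2516

0.2516


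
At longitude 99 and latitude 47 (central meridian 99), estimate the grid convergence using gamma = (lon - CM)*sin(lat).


gamma = (99 - 99) * sin(47) = 0 * 0.731354 = 0.0 degrees

0.0 degrees


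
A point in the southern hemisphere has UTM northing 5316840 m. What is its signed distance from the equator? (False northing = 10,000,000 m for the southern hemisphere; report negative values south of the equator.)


For southern: actual = 5316840 - 10000000 = -4683160 m

-4683160 m


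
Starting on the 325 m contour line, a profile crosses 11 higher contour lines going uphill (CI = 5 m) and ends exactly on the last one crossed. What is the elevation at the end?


elevation = 325 + 11 * 5 = 380 m

380 m


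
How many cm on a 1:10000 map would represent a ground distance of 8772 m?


map_cm = 8772 * 100 / 10000 = 87.72 cm

87.72 cm


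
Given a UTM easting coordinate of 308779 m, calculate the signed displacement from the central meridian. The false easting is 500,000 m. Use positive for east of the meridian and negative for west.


displacement = 308779 - 500000 = -191221 m

-191221 m


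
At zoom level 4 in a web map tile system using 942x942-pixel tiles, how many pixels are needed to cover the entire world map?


tiles per axis = 2^4 = 16
total tiles = 16^2 = 256
pixels per axis = 16 * 942 = 15072
total pixels = 15072^2 = 227165184

227165184 pixels


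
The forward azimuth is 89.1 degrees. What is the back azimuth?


back azimuth = (89.1 + 180) mod 360 = 269.1 degrees

269.1 degrees


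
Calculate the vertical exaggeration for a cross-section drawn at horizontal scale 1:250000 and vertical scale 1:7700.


VE = horizontal_scale / vertical_scale = 250000 / 7700 ≈ 32.5

32.5x


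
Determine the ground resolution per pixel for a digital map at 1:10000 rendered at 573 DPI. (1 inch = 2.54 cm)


pixel_cm = 2.54 / 573 ≈ 0.004433 cm
ground = pixel_cm * 10000 / 100 = 2.54 * 10000 / (573 * 100) = 25400 / 57300 ≈ 0.44 m

0.44 m


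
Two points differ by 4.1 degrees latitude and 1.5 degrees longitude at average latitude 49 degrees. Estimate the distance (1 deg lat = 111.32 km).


dlat_km = 4.1 * 111.32 = 456.412
dlon_km = 1.5 * 111.32 * cos(49) ≈ 109.549
dist = sqrt(456.412^2 + 109.549^2) ≈ 469.4 km

469.4 km


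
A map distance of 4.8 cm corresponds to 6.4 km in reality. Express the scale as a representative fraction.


ground = 6.4 km = 640000 cm; RF denominator = ground / map = 640000 / 4.8 ≈ 133333; RF = 1:133333

1:133333


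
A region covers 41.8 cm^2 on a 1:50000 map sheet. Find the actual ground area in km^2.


ground_area = 41.8 * (50000/100)^2 = 10450000.0 m^2 = 10.45 km^2

10.45 km^2


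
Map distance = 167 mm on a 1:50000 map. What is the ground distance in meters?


ground = 167 mm * 50000 / 1000 = 8350.0 m

8350.0 m


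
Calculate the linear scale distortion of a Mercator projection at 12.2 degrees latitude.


SF = 1 / cos(12.2) = 1 / 0.977416 = 1.023

1.023


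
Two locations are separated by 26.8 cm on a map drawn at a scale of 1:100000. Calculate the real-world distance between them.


ground = 26.8 cm * 100000 / 100 = 26800.0 m = 26.8 km

26.8 km


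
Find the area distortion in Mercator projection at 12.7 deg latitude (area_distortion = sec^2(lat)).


area_distortion = 1/cos^2(12.7) = 1.051

1.051


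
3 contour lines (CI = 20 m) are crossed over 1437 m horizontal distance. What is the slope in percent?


elevation change = 3 * 20 = 60 m
slope = 60 / 1437 * 100 = 4.2%

4.2%


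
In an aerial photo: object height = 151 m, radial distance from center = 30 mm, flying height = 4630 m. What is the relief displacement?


d = h * r / H = 151 * 30 / 4630 = 0.98 mm

0.98 mm


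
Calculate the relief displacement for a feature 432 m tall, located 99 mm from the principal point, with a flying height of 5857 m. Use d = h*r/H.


d = h * r / H = 432 * 99 / 5857 = 7.3 mm

7.3 mm


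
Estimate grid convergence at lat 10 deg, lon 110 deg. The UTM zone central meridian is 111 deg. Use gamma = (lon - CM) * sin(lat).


gamma = (110 - 111) * sin(10) = -1 * 0.173648 = -0.174 degrees

-0.174 degrees


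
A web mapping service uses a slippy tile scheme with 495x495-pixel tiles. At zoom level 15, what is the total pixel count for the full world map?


tiles per axis = 2^15 = 32768
total tiles = 32768^2 = 1073741824
pixels per axis = 32768 * 495 = 16220160
total pixels = 16220160^2 = 263093590425600

263093590425600 pixels


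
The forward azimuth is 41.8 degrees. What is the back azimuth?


back azimuth = (41.8 + 180) mod 360 = 221.8 degrees

221.8 degrees


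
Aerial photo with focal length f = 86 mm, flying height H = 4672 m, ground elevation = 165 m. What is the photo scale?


scale = f / (H - h) = 86 mm / 4507 m = 86 / 4507000 = 1:52407

1:52407


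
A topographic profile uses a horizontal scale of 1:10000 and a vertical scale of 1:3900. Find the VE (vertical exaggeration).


VE = horizontal_scale / vertical_scale = 10000 / 3900 ≈ 2.6

2.6x


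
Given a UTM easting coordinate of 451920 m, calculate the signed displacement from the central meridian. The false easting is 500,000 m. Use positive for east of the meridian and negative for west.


displacement = 451920 - 500000 = -48080 m

-48080 m


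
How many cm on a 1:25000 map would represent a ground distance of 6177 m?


map_cm = 6177 * 100 / 25000 = 24.708 cm ≈ 24.71 cm

24.71 cm


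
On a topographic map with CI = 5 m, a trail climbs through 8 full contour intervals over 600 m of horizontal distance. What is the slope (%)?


elevation change = 8 * 5 = 40 m
slope = 40 / 600 * 100 = 6.7%

6.7%


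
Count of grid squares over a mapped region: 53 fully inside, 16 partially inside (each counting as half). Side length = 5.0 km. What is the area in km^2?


effective squares = 53 + 16 * 0.5 = 61.0
area = 61.0 * 25.0 = 1525.0 km^2

1525.0 km^2


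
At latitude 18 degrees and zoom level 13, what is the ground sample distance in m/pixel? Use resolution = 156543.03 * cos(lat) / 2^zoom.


res = 156543.03 * cos(18) / 2^13 = 156543.03 * 0.95105652 / 8192 = 18.17 m/pixel

18.17 m/pixel


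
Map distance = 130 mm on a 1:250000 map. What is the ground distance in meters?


ground = 130 mm * 250000 / 1000 = 32500.0 m

32500.0 m


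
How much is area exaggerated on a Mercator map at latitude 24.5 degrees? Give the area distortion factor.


area_distortion = 1/cos^2(24.5) = 1.208

1.208


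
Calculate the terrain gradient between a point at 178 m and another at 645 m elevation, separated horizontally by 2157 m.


gradient = (645 - 178) / 2157 = 467 / 2157 = 0.2165

0.2165


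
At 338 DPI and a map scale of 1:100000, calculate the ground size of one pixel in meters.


pixel_cm = 2.54 / 338 ≈ 0.007515 cm
ground = pixel_cm * 100000 / 100 = 2.54 * 100000 / (338 * 100) = 254000 / 33800 ≈ 7.51 m

7.51 m


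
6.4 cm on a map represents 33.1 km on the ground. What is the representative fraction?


ground = 33.1 km = 3310000 cm; RF denominator = ground / map = 3310000 / 6.4 ≈ 517188; RF = 1:517188

1:517188


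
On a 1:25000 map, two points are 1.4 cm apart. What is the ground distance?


ground = 1.4 cm * 25000 / 100 = 350.0 m

350.0 m


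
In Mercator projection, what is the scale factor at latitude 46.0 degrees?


SF = 1 / cos(46.0) = 1 / 0.694658 = 1.44

1.44


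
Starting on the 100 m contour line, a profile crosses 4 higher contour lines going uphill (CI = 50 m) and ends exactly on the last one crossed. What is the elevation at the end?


elevation = 100 + 4 * 50 = 300 m

300 m


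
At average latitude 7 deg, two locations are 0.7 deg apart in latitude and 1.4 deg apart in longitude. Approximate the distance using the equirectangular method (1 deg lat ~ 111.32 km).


dlat_km = 0.7 * 111.32 = 77.924
dlon_km = 1.4 * 111.32 * cos(7) ≈ 154.686
dist = sqrt(77.924^2 + 154.686^2) ≈ 173.2 km

173.2 km


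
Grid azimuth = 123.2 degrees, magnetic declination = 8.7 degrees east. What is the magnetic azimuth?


magnetic azimuth = grid azimuth - declination (east +ve)
mag_az = 123.2 - 8.7 = 114.5 degrees

114.5 degrees


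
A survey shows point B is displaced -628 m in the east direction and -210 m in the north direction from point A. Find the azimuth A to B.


az = atan2(-628, -210) = -108.5 deg
adjusted to 0-360: 251.5 degrees

251.5 degrees


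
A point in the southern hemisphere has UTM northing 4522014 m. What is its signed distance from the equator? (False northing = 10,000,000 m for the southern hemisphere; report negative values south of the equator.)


For southern: actual = 4522014 - 10000000 = -5477986 m

-5477986 m


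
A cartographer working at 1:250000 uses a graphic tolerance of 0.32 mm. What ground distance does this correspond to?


ground = 0.32 mm * 250000 / 1000 = 80.0 m

80.0 m


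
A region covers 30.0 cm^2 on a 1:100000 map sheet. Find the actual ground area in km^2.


ground_area = 30.0 * (100000/100)^2 = 30000000.0 m^2 = 30.0 km^2

30.0 km^2


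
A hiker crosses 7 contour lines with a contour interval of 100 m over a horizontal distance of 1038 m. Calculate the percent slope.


elevation change = 7 * 100 = 700 m
slope = 700 / 1038 * 100 = 67.4%

67.4%


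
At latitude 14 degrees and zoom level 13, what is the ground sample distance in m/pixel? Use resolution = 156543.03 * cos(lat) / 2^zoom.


res = 156543.03 * cos(14) / 2^13 = 156543.03 * 0.97029573 / 8192 = 18.54 m/pixel

18.54 m/pixel


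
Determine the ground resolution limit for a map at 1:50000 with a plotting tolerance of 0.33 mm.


ground = 0.33 mm * 50000 / 1000 = 16.5 m

16.5 m


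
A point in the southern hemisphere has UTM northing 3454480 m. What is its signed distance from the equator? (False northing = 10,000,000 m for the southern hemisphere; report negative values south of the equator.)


For southern: actual = 3454480 - 10000000 = -6545520 m

-6545520 m


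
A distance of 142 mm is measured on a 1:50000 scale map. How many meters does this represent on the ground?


ground = 142 mm * 50000 / 1000 = 7100.0 m

7100.0 m


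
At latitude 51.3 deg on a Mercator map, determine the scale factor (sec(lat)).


SF = 1 / cos(51.3) = 1 / 0.625243 = 1.599

1.599


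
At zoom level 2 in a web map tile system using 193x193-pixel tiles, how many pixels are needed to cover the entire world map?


tiles per axis = 2^2 = 4
total tiles = 4^2 = 16
pixels per axis = 4 * 193 = 772
total pixels = 772^2 = 595984

595984 pixels


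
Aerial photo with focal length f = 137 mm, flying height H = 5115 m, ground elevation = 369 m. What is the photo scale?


scale = f / (H - h) = 137 mm / 4746 m = 137 / 4746000 = 1:34642

1:34642


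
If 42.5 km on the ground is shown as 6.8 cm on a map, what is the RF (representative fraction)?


ground = 42.5 km = 4250000 cm; RF denominator = ground / map = 4250000 / 6.8 = 625000; RF = 1:625000

1:625000


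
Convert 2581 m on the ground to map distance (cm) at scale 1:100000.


map_cm = 2581 * 100 / 100000 = 2.581 cm ≈ 2.58 cm

2.58 cm


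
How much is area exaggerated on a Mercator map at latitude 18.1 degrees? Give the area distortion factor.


area_distortion = 1/cos^2(18.1) = 1.107

1.107


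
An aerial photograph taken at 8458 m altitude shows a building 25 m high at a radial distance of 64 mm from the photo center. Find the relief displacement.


d = h * r / H = 25 * 64 / 8458 = 0.19 mm

0.19 mm


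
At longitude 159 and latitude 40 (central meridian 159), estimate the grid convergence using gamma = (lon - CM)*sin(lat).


gamma = (159 - 159) * sin(40) = 0 * 0.642788 = 0.0 degrees

0.0 degrees


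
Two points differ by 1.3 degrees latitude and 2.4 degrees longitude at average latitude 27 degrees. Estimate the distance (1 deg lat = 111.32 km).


dlat_km = 1.3 * 111.32 = 144.716
dlon_km = 2.4 * 111.32 * cos(27) ≈ 238.048
dist = sqrt(144.716^2 + 238.048^2) ≈ 278.6 km

278.6 km


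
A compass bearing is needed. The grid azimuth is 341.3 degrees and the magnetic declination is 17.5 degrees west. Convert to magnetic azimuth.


magnetic azimuth = grid azimuth - declination (east +ve)
mag_az = 341.3 - -17.5 = 358.8 degrees

358.8 degrees


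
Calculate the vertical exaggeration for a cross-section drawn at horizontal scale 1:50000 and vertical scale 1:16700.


VE = horizontal_scale / vertical_scale = 50000 / 16700 ≈ 3.0

3.0x


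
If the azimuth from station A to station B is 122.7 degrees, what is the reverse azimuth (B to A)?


back azimuth = (122.7 + 180) mod 360 = 302.7 degrees

302.7 degrees


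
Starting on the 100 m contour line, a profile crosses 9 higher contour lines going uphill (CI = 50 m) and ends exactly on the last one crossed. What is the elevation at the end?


elevation = 100 + 9 * 50 = 550 m

550 m
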